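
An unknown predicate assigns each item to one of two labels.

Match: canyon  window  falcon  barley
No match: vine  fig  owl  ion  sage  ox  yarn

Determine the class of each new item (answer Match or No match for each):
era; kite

Rule: length 6. This holds for each 'Match' example and fails for each 'No match' one.
era: No match (length 3).
kite: No match (length 4).

No match, No match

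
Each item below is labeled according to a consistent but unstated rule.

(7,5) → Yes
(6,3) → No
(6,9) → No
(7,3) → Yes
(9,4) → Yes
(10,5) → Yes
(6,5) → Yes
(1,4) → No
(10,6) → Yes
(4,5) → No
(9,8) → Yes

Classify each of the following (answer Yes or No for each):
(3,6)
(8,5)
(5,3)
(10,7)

No, Yes, No, Yes

One predicate separates the groups cleanly: first > second AND sum ≥ 10.
No: (3,6), since 3 < 6, 3+6 = 9. Yes: (8,5), since 8 > 5, 8+5 = 13. No: (5,3), since 5 > 3, 5+3 = 8. Yes: (10,7), since 10 > 7, 10+7 = 17.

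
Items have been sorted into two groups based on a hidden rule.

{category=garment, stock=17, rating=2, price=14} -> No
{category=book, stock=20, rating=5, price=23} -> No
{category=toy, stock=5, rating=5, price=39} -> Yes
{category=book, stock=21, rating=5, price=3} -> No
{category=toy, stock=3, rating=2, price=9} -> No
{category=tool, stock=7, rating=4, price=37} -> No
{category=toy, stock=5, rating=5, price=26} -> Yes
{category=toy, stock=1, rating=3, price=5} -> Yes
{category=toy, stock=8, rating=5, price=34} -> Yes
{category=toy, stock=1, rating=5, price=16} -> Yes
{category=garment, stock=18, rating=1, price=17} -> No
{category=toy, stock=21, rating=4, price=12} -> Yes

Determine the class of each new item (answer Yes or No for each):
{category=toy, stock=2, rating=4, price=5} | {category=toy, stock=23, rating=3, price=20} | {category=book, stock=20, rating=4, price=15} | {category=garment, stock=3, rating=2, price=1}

The pattern is that an item is 'Yes' exactly when: category is toy AND rating ≥ 3.
{category=toy, stock=2, rating=4, price=5} — category is toy, rating = 4, hence Yes.
{category=toy, stock=23, rating=3, price=20} — category is toy, rating = 3, hence Yes.
{category=book, stock=20, rating=4, price=15} — category is book, rating = 4, hence No.
{category=garment, stock=3, rating=2, price=1} — category is garment, rating = 2, hence No.

Yes, Yes, No, No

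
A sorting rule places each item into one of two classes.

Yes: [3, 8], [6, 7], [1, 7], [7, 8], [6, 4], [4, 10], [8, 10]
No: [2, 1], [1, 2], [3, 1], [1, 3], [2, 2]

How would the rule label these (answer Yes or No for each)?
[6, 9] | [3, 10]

Yes, Yes

One predicate separates the groups cleanly: sum ≥ 8.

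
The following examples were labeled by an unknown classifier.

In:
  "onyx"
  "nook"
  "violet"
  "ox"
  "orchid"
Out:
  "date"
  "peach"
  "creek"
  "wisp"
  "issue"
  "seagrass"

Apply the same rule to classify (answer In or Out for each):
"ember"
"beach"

Out, Out

The pattern is that an item is 'In' exactly when: contains 'o'.
"ember": no 'o', doesn't qualify → Out.
"beach": no 'o', doesn't qualify → Out.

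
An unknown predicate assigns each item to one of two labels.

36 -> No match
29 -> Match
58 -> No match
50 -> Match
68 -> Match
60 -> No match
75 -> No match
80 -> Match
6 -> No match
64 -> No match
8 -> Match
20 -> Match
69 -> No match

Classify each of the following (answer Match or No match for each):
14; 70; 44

Match, No match, Match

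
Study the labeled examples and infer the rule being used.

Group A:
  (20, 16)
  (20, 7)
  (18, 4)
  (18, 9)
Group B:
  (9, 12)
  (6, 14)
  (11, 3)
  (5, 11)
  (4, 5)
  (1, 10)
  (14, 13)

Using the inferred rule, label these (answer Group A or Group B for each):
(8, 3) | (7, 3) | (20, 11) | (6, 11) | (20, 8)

Group B, Group B, Group A, Group B, Group A

The distinguishing property — first ≥ 16 — holds for all the 'Group A' cases and none of the 'Group B' cases.
(8, 3) → first 8 → Group B. (7, 3) → first 7 → Group B. (20, 11) → first 20 → Group A. (6, 11) → first 6 → Group B. (20, 8) → first 20 → Group A.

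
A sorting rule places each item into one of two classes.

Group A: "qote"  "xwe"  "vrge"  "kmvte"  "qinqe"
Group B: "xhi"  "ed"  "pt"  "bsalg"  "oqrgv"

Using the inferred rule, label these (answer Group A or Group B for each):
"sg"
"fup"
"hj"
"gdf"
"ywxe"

All 'Group A' examples share one property — ends with 'e' — and every 'Group B' example lacks it.
"sg": ends with 'g' — fails the rule, so Group B.
"fup": ends with 'p' — fails the rule, so Group B.
"hj": ends with 'j' — fails the rule, so Group B.
"gdf": ends with 'f' — fails the rule, so Group B.
"ywxe": ends with 'e' — checks out, so Group A.

Group B, Group B, Group B, Group B, Group A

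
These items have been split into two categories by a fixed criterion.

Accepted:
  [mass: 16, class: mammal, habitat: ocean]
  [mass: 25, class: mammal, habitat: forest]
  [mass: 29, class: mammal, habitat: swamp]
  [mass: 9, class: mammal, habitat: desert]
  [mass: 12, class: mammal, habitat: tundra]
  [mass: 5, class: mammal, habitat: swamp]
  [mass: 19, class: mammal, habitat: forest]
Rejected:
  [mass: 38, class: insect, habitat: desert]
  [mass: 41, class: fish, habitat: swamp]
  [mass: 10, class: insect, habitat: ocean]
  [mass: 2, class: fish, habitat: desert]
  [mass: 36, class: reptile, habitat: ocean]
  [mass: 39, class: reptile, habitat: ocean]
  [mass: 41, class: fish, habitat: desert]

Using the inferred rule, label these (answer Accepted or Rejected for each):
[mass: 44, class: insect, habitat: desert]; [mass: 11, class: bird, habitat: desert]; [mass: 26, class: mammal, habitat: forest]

Rejected, Rejected, Accepted

Looking at the examples, the only property every 'Accepted' case has and every 'Rejected' case lacks is: class is mammal.
[mass: 44, class: insect, habitat: desert] → class is insect → Rejected. [mass: 11, class: bird, habitat: desert] → class is bird → Rejected. [mass: 26, class: mammal, habitat: forest] → class is mammal → Accepted.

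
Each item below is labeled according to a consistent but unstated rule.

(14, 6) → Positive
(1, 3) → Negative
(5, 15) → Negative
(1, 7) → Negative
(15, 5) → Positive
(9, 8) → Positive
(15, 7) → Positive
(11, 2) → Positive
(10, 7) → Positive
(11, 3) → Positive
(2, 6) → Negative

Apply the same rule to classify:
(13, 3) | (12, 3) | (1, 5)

Positive, Positive, Negative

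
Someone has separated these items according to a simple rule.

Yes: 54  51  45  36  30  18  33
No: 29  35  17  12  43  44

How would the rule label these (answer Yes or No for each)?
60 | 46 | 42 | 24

Yes, No, Yes, Yes

The distinguishing property — multiple of 3 AND at least 17 — holds for all the 'Yes' cases and none of the 'No' cases.
60 — 60 = 3·20, 60 ≥ 17, hence Yes.
46 — 46 = 3·15 + 1, 46 ≥ 17, hence No.
42 — 42 = 3·14, 42 ≥ 17, hence Yes.
24 — 24 = 3·8, 24 ≥ 17, hence Yes.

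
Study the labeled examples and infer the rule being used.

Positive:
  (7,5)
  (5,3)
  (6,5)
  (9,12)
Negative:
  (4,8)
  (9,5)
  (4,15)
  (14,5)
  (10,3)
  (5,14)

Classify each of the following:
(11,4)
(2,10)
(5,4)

Negative, Negative, Positive

'Positive' ⟺ |first − second| ≤ 3.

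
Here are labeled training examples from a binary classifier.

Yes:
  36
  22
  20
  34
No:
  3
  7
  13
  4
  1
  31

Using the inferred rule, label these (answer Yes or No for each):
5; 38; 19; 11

The distinguishing property — even AND at least 7 — holds for all the 'Yes' cases and none of the 'No' cases.
5: No (5 is odd, 5 < 7).
38: Yes (38 is even, 38 ≥ 7).
19: No (19 is odd, 19 ≥ 7).
11: No (11 is odd, 11 ≥ 7).

No, Yes, No, No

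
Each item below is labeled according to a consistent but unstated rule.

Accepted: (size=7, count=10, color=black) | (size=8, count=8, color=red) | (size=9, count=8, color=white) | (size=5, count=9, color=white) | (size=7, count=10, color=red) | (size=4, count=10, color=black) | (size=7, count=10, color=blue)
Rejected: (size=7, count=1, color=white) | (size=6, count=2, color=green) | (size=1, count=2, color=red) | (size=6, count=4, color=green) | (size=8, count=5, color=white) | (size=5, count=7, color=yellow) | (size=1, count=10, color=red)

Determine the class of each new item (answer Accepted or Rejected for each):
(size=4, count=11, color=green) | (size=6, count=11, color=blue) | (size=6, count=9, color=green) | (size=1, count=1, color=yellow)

Accepted, Accepted, Accepted, Rejected

The classifier is using: count ≥ 8 AND size ≥ 4.
(size=4, count=11, color=green) — count = 11, size = 4, hence Accepted.
(size=6, count=11, color=blue) — count = 11, size = 6, hence Accepted.
(size=6, count=9, color=green) — count = 9, size = 6, hence Accepted.
(size=1, count=1, color=yellow) — count = 1, size = 1, hence Rejected.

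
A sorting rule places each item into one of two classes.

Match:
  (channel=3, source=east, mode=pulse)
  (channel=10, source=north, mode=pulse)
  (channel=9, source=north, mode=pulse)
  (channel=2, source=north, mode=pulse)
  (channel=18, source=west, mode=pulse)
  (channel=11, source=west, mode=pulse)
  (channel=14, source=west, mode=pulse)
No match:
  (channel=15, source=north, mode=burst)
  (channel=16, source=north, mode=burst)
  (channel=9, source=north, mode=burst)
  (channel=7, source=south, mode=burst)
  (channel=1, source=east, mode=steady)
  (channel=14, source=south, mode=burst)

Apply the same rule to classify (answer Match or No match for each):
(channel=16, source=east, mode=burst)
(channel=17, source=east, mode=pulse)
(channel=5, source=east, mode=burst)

The common property of the 'Match' items is: mode is pulse. No 'No match' item has it.

No match, Match, No match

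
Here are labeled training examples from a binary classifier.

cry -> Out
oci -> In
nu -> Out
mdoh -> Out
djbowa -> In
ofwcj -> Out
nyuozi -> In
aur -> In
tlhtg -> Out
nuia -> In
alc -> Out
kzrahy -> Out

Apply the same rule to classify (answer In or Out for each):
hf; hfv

One predicate separates the groups cleanly: has ≥ 2 vowels.

Out, Out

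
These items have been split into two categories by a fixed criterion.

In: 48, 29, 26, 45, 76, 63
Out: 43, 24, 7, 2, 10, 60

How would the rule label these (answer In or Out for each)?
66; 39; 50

In, In, Out

The common property of the 'In' items is: digit sum ≥ 8. No 'Out' item has it.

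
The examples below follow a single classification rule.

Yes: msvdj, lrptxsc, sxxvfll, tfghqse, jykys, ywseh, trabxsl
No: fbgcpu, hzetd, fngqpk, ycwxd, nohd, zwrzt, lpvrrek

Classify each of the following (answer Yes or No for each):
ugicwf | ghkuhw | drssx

No, No, Yes

Looking at the examples, the only property every 'Yes' case has and every 'No' case lacks is: contains 's'.
ugicwf: No (no 's').
ghkuhw: No (no 's').
drssx: Yes (has 's').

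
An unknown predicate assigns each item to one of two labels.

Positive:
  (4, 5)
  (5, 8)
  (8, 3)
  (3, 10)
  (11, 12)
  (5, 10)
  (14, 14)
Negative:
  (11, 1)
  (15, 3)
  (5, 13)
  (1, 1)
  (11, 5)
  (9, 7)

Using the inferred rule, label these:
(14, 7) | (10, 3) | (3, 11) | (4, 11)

A rule that fits every label: product is even — true of each 'Positive' example, false of each 'Negative' one.
Positive: (14, 7), since 14·7 = 98.
Positive: (10, 3), since 10·3 = 30.
Negative: (3, 11), since 3·11 = 33.
Positive: (4, 11), since 4·11 = 44.

Positive, Positive, Negative, Positive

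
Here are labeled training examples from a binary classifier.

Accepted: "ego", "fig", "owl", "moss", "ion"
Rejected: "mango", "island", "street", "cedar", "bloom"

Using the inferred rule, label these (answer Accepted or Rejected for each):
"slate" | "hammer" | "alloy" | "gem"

'Accepted' ⟺ length ≤ 4.
"slate": length 5, fails this test → Rejected. "hammer": length 6, fails this test → Rejected. "alloy": length 5, fails this test → Rejected. "gem": length 3, passes → Accepted.

Rejected, Rejected, Rejected, Accepted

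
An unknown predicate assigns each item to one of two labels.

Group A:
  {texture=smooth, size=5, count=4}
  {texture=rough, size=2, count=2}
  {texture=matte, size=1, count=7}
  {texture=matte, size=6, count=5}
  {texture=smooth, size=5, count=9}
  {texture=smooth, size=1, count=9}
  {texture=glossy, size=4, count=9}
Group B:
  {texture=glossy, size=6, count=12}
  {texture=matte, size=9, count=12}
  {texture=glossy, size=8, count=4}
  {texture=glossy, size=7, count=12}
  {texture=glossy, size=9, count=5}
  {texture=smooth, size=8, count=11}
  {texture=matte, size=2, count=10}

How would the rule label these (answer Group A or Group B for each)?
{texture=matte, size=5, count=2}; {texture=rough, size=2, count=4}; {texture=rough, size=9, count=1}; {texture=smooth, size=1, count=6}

Group A, Group A, Group B, Group A

The pattern is that an item is 'Group A' exactly when: size ≤ 6 AND count ≤ 9.
{texture=matte, size=5, count=2}: size = 5, count = 2, fits → Group A. {texture=rough, size=2, count=4}: size = 2, count = 4, fits → Group A. {texture=rough, size=9, count=1}: size = 9, count = 1, fails this test → Group B. {texture=smooth, size=1, count=6}: size = 1, count = 6, fits → Group A.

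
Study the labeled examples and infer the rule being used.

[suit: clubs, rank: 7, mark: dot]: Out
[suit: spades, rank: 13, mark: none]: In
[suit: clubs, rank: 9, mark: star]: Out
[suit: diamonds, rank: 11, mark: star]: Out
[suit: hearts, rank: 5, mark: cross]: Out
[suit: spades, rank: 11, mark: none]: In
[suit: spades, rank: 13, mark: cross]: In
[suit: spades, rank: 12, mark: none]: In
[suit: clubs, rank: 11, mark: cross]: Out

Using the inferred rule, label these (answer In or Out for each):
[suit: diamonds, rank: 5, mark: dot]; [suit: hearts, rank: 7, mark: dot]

Out, Out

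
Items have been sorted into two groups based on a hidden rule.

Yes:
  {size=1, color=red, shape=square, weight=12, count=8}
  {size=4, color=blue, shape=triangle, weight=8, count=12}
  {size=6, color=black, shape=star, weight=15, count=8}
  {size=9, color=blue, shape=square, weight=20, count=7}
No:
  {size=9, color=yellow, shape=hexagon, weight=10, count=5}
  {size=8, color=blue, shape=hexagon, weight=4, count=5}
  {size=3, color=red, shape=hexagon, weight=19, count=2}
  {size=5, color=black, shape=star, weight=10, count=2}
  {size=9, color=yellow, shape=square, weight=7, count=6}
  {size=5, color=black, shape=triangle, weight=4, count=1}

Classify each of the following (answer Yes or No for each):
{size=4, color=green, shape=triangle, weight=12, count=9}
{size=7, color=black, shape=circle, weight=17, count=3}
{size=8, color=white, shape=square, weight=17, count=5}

Yes, No, No

The pattern is that an item is 'Yes' exactly when: count ≥ 7.
{size=4, color=green, shape=triangle, weight=12, count=9} — count = 9, hence Yes. {size=7, color=black, shape=circle, weight=17, count=3} — count = 3, hence No. {size=8, color=white, shape=square, weight=17, count=5} — count = 5, hence No.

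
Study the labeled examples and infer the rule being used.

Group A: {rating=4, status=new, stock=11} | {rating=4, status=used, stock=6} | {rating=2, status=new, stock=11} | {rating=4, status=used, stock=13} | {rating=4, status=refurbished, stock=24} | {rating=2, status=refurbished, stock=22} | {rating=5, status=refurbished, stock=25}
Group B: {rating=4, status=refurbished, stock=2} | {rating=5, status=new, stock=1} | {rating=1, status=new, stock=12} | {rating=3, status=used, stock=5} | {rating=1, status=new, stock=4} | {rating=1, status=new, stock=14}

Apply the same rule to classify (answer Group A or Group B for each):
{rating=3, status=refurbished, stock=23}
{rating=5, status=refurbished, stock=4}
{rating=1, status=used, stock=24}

Group A, Group B, Group B

The classifier is using: stock ≥ 6 AND rating ≥ 2.
Group A: {rating=3, status=refurbished, stock=23}, since stock = 23, rating = 3. Group B: {rating=5, status=refurbished, stock=4}, since stock = 4, rating = 5. Group B: {rating=1, status=used, stock=24}, since stock = 24, rating = 1.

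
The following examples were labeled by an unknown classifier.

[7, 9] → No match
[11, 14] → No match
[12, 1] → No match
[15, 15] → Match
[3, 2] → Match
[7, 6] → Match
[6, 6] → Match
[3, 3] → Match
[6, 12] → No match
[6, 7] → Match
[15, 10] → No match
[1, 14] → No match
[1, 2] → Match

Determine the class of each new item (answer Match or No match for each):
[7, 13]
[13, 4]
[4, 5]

The pattern is that an item is 'Match' exactly when: |first − second| ≤ 1.
[7, 13] — |7−13| = 6, hence No match.
[13, 4] — |13−4| = 9, hence No match.
[4, 5] — |4−5| = 1, hence Match.

No match, No match, Match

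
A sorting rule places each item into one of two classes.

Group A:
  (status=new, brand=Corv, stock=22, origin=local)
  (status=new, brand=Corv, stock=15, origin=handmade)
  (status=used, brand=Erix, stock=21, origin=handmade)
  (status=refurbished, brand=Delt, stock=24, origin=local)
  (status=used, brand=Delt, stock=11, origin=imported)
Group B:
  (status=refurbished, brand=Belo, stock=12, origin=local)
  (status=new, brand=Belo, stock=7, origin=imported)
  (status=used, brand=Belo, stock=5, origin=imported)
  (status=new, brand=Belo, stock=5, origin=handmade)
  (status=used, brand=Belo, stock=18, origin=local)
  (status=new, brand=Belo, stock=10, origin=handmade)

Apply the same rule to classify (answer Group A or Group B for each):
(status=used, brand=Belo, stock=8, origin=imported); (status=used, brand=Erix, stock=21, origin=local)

Checking candidate rules against both groups, what survives is: brand is not Belo.
(status=used, brand=Belo, stock=8, origin=imported) → brand is Belo → Group B.
(status=used, brand=Erix, stock=21, origin=local) → brand is Erix → Group A.

Group B, Group A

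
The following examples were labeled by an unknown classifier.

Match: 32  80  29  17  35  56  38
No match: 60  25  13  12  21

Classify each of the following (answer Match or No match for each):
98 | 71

Every 'Match' example satisfies: ≡ 2 (mod 3). None of the 'No match' examples do.
98: 98 mod 3 = 2, matches → Match.
71: 71 mod 3 = 2, matches → Match.

Match, Match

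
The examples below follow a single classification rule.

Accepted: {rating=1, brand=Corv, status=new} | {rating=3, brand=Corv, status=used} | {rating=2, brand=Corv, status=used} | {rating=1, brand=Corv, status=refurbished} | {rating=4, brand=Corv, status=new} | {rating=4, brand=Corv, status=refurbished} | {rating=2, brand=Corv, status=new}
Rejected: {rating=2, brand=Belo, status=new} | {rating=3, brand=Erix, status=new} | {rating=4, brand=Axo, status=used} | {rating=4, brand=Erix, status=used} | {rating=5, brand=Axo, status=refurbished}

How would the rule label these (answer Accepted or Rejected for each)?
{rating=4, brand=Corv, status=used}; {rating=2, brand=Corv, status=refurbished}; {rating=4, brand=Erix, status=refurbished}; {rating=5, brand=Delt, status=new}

The simplest hypothesis consistent with all the labels is: brand is Corv.
Accepted: {rating=4, brand=Corv, status=used}, since brand is Corv.
Accepted: {rating=2, brand=Corv, status=refurbished}, since brand is Corv.
Rejected: {rating=4, brand=Erix, status=refurbished}, since brand is Erix.
Rejected: {rating=5, brand=Delt, status=new}, since brand is Delt.

Accepted, Accepted, Rejected, Rejected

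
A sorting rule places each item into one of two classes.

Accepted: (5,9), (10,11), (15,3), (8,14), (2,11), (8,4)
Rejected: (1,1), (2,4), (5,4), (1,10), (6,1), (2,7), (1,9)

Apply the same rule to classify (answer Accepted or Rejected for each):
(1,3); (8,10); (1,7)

Rejected, Accepted, Rejected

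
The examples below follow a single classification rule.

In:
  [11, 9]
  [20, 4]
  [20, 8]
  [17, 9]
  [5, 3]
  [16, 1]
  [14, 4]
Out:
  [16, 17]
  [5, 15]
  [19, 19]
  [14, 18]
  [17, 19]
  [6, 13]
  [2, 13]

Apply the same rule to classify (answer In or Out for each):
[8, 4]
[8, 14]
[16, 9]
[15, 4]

The rule appears to be: first > second.
[8, 4] → 8 > 4 → In. [8, 14] → 8 < 14 → Out. [16, 9] → 16 > 9 → In. [15, 4] → 15 > 4 → In.

In, Out, In, In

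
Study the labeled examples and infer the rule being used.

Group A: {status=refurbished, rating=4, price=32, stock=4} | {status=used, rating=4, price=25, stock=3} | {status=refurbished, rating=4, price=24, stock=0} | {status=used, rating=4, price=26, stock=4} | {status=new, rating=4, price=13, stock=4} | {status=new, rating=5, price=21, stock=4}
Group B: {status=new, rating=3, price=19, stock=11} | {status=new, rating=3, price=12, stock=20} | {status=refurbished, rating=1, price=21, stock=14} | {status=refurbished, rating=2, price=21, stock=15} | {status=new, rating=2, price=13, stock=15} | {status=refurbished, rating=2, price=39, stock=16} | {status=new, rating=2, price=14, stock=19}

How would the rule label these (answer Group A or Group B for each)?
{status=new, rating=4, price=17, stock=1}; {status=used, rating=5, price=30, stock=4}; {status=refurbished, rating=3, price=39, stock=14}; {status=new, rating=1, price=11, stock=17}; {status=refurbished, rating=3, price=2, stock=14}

Every 'Group A' example satisfies: stock ≤ 4. None of the 'Group B' examples do.
{status=new, rating=4, price=17, stock=1} → stock = 1 → Group A. {status=used, rating=5, price=30, stock=4} → stock = 4 → Group A. {status=refurbished, rating=3, price=39, stock=14} → stock = 14 → Group B. {status=new, rating=1, price=11, stock=17} → stock = 17 → Group B. {status=refurbished, rating=3, price=2, stock=14} → stock = 14 → Group B.

Group A, Group A, Group B, Group B, Group B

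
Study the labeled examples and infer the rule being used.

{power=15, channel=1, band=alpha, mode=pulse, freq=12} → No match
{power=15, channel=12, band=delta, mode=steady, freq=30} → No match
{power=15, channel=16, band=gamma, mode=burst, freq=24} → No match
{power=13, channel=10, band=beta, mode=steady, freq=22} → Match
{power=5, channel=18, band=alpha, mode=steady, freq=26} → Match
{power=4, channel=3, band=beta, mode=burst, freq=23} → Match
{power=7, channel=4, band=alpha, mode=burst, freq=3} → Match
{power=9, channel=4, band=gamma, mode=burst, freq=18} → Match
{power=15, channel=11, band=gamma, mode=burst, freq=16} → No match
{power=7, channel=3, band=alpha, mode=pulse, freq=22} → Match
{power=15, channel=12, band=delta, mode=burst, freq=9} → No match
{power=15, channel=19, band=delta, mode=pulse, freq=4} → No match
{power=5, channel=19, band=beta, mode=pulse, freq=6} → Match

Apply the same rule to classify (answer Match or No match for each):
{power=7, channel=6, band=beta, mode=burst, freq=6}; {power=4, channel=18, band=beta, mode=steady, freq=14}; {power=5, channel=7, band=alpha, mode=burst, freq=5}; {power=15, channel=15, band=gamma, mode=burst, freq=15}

Match, Match, Match, No match

Every 'Match' example satisfies: power ≤ 13. None of the 'No match' examples do.
{power=7, channel=6, band=beta, mode=burst, freq=6}: Match (power = 7).
{power=4, channel=18, band=beta, mode=steady, freq=14}: Match (power = 4).
{power=5, channel=7, band=alpha, mode=burst, freq=5}: Match (power = 5).
{power=15, channel=15, band=gamma, mode=burst, freq=15}: No match (power = 15).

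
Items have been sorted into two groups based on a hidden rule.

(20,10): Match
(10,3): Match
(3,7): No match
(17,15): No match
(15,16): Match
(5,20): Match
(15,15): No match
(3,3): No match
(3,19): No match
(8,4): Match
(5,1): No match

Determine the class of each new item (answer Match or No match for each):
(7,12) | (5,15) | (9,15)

Match, No match, No match

The rule appears to be: product is even.
(7,12) → 7·12 = 84 → Match. (5,15) → 5·15 = 75 → No match. (9,15) → 9·15 = 135 → No match.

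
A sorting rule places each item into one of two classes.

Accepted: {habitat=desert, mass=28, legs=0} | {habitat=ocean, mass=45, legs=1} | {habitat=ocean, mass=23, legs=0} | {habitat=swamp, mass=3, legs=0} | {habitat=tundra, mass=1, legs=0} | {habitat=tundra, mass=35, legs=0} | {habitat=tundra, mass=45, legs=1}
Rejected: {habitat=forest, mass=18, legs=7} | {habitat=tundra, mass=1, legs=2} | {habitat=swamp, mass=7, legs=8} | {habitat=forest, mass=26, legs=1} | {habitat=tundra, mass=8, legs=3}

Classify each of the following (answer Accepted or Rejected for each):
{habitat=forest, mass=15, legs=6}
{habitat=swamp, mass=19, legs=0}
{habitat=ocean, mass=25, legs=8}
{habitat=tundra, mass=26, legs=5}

Every 'Accepted' example satisfies: mass = 45 OR legs = 0. None of the 'Rejected' examples do.

Rejected, Accepted, Rejected, Rejected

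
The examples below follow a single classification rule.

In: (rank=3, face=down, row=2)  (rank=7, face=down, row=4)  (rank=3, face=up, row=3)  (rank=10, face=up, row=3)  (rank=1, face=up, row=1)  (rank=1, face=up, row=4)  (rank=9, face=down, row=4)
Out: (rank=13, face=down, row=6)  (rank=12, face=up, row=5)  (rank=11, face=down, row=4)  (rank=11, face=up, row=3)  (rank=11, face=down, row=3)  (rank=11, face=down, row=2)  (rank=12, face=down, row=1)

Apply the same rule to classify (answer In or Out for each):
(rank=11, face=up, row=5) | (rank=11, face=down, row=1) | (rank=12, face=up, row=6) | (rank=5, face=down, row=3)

'In' ⟺ rank ≤ 10.

Out, Out, Out, In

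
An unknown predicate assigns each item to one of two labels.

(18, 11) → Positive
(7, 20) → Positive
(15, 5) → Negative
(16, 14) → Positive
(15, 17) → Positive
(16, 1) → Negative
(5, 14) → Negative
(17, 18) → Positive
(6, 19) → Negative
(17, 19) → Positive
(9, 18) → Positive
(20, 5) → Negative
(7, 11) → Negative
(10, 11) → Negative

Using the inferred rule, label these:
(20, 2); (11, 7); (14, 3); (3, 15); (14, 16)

One predicate separates the groups cleanly: sum ≥ 27.
(20, 2): Negative (20+2 = 22).
(11, 7): Negative (11+7 = 18).
(14, 3): Negative (14+3 = 17).
(3, 15): Negative (3+15 = 18).
(14, 16): Positive (14+16 = 30).

Negative, Negative, Negative, Negative, Positive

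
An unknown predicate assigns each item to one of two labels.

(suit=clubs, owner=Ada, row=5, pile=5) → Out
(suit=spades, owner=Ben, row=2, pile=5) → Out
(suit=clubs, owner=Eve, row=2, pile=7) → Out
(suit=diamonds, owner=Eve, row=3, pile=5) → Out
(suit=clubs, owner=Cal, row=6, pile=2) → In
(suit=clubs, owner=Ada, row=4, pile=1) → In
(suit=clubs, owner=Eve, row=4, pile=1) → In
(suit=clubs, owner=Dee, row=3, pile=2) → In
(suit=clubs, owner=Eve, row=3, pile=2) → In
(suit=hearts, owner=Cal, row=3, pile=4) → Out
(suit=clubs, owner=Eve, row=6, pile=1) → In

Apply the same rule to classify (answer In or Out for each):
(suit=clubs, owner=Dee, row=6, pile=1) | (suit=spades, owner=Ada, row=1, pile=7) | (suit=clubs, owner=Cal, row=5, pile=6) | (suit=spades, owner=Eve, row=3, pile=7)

All 'In' examples share one property — pile ≤ 2 — and every 'Out' example lacks it.
(suit=clubs, owner=Dee, row=6, pile=1): pile = 1, matches → In.
(suit=spades, owner=Ada, row=1, pile=7): pile = 7, does not pass → Out.
(suit=clubs, owner=Cal, row=5, pile=6): pile = 6, does not pass → Out.
(suit=spades, owner=Eve, row=3, pile=7): pile = 7, does not pass → Out.

In, Out, Out, Out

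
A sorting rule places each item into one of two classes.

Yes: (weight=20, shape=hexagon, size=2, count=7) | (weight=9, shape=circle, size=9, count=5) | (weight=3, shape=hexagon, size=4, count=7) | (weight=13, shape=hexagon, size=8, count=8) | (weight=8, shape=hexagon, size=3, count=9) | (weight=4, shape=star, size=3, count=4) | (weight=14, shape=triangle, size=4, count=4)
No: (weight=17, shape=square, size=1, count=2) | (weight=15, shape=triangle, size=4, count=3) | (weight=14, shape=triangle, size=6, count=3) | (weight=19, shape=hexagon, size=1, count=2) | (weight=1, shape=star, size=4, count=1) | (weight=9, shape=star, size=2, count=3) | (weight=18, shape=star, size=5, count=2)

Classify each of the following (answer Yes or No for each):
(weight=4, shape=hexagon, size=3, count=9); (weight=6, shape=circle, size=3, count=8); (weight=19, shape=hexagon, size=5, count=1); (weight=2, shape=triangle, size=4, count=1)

Yes, Yes, No, No

Every 'Yes' example satisfies: count ≥ 4. None of the 'No' examples do.
(weight=4, shape=hexagon, size=3, count=9) → count = 9 → Yes. (weight=6, shape=circle, size=3, count=8) → count = 8 → Yes. (weight=19, shape=hexagon, size=5, count=1) → count = 1 → No. (weight=2, shape=triangle, size=4, count=1) → count = 1 → No.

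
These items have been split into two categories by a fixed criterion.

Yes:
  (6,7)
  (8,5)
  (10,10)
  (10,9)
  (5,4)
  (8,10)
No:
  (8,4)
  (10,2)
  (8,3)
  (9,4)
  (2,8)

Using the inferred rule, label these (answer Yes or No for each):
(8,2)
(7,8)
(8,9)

No, Yes, Yes

A rule that fits every label: |first − second| ≤ 3 — true of each 'Yes' example, false of each 'No' one.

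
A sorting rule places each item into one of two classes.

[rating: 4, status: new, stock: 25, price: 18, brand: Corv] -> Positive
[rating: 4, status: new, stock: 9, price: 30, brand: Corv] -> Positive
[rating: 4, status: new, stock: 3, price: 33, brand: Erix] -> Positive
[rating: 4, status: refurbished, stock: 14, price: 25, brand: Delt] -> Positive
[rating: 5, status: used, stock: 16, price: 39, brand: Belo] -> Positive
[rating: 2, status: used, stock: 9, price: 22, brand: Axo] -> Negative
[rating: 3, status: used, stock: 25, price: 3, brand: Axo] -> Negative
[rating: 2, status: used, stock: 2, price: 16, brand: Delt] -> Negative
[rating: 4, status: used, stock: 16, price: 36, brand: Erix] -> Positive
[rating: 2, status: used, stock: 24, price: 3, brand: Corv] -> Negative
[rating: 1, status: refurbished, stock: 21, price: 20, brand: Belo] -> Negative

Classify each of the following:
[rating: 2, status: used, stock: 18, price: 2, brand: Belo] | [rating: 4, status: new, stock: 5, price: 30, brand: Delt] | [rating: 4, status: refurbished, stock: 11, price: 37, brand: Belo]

The distinguishing property — rating ≥ 4 — holds for all the 'Positive' cases and none of the 'Negative' cases.
[rating: 2, status: used, stock: 18, price: 2, brand: Belo]: rating = 2 — fails this test, so Negative. [rating: 4, status: new, stock: 5, price: 30, brand: Delt]: rating = 4 — has this property, so Positive. [rating: 4, status: refurbished, stock: 11, price: 37, brand: Belo]: rating = 4 — has this property, so Positive.

Negative, Positive, Positive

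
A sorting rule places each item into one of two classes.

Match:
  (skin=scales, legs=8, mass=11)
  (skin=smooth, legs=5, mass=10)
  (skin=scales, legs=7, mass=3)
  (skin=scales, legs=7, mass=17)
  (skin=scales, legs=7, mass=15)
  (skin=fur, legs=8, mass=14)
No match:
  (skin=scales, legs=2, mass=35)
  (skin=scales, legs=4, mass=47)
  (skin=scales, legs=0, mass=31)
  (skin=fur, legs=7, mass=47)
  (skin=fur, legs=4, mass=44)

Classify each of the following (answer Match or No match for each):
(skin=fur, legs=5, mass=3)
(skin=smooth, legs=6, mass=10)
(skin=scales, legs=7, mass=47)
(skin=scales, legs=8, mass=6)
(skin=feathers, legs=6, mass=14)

All 'Match' examples share one property — mass ≤ 17 — and every 'No match' example lacks it.
(skin=fur, legs=5, mass=3): mass = 3 — matches, so Match.
(skin=smooth, legs=6, mass=10): mass = 10 — matches, so Match.
(skin=scales, legs=7, mass=47): mass = 47 — fails the rule, so No match.
(skin=scales, legs=8, mass=6): mass = 6 — matches, so Match.
(skin=feathers, legs=6, mass=14): mass = 14 — matches, so Match.

Match, Match, No match, Match, Match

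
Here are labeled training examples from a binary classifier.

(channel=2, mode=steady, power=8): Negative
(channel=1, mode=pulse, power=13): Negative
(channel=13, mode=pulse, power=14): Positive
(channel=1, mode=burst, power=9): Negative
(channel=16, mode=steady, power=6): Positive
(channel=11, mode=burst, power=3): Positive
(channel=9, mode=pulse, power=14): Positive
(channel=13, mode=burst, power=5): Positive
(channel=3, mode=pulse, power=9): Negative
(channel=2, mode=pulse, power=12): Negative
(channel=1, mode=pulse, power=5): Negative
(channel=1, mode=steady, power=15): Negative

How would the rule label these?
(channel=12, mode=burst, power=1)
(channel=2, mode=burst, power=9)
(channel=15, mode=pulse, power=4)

Positive, Negative, Positive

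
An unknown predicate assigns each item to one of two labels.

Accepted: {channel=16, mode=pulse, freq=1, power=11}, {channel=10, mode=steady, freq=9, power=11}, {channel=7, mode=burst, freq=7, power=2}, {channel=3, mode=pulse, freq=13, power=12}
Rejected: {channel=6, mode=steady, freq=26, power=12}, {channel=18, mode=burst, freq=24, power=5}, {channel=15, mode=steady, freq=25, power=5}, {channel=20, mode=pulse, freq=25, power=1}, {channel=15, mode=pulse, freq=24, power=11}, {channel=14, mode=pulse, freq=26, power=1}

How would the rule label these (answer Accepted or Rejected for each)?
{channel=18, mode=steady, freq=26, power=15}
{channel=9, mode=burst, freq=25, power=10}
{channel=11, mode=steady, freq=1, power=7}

Rejected, Rejected, Accepted

The simplest hypothesis consistent with all the labels is: freq ≤ 13.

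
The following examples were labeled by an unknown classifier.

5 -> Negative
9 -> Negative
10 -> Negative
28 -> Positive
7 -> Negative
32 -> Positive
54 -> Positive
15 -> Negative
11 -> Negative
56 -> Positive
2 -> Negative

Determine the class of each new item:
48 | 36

Positive, Positive

'Positive' ⟺ at least 28.
48: Positive (48 ≥ 28). 36: Positive (36 ≥ 28).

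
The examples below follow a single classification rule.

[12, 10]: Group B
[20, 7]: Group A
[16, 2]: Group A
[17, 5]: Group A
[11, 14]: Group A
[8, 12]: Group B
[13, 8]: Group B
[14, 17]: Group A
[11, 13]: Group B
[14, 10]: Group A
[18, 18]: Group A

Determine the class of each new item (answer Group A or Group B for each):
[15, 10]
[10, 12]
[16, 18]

The pattern is that an item is 'Group A' exactly when: max ≥ 14.

Group A, Group B, Group A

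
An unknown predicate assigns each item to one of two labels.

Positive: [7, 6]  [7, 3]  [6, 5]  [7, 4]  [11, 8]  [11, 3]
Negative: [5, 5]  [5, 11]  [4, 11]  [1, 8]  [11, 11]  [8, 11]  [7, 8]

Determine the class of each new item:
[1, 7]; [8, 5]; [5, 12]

Negative, Positive, Negative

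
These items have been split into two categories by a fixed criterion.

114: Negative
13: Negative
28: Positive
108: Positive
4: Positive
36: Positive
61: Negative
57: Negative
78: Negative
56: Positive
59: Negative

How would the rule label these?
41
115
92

Negative, Negative, Positive

Checking candidate rules against both groups, what survives is: multiple of 4.
41 → 41 = 4·10 + 1 → Negative. 115 → 115 = 4·28 + 3 → Negative. 92 → 92 = 4·23 → Positive.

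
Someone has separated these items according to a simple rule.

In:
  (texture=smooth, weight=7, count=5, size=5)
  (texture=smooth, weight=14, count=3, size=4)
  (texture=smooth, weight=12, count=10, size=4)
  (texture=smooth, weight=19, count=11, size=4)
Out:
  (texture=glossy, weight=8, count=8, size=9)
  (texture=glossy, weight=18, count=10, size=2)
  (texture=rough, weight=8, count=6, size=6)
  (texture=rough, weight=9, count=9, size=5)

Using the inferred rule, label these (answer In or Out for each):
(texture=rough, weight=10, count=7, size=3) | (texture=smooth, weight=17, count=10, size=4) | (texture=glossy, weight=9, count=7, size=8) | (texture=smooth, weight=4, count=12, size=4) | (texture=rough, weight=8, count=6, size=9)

Out, In, Out, In, Out

Checking candidate rules against both groups, what survives is: texture is smooth.
(texture=rough, weight=10, count=7, size=3) — texture is rough, hence Out. (texture=smooth, weight=17, count=10, size=4) — texture is smooth, hence In. (texture=glossy, weight=9, count=7, size=8) — texture is glossy, hence Out. (texture=smooth, weight=4, count=12, size=4) — texture is smooth, hence In. (texture=rough, weight=8, count=6, size=9) — texture is rough, hence Out.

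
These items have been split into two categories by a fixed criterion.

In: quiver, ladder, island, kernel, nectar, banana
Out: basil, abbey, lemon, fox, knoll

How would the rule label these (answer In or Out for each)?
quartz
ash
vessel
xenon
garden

The classifier is using: even length.

In, Out, In, Out, In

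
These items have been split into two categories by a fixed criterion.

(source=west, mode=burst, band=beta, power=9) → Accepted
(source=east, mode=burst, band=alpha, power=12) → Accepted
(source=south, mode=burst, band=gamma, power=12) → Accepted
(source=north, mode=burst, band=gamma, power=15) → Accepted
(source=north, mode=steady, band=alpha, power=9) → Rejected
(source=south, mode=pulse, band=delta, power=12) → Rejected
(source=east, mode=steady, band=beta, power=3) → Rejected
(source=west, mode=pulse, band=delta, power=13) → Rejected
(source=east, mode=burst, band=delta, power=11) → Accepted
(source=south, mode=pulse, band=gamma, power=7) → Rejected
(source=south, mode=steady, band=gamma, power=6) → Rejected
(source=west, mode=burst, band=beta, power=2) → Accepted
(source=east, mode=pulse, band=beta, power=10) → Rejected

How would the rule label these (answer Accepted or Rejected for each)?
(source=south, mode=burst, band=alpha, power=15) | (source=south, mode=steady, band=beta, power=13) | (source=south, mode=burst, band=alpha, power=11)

All 'Accepted' examples share one property — mode is burst — and every 'Rejected' example lacks it.
(source=south, mode=burst, band=alpha, power=15): Accepted (mode is burst).
(source=south, mode=steady, band=beta, power=13): Rejected (mode is steady).
(source=south, mode=burst, band=alpha, power=11): Accepted (mode is burst).

Accepted, Rejected, Accepted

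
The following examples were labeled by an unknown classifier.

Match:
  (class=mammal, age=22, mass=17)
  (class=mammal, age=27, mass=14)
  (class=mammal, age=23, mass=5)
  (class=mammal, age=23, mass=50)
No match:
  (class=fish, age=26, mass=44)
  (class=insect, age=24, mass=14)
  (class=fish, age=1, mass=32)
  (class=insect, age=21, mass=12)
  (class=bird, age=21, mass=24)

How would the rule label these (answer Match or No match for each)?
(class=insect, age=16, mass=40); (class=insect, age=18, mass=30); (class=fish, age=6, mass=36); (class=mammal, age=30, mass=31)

The pattern is that an item is 'Match' exactly when: class is mammal.
(class=insect, age=16, mass=40): class is insect — lacks this property, so No match. (class=insect, age=18, mass=30): class is insect — lacks this property, so No match. (class=fish, age=6, mass=36): class is fish — lacks this property, so No match. (class=mammal, age=30, mass=31): class is mammal — matches, so Match.

No match, No match, No match, Match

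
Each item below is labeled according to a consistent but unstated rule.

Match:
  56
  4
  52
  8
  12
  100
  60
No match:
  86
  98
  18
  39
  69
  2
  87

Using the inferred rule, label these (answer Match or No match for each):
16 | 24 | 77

The rule appears to be: multiple of 4.
16: Match (16 = 4·4). 24: Match (24 = 4·6). 77: No match (77 = 4·19 + 1).

Match, Match, No match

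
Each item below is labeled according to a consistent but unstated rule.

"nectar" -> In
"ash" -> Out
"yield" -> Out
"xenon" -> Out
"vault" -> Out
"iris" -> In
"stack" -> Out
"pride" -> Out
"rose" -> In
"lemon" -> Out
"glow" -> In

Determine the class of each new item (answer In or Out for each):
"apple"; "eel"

Out, Out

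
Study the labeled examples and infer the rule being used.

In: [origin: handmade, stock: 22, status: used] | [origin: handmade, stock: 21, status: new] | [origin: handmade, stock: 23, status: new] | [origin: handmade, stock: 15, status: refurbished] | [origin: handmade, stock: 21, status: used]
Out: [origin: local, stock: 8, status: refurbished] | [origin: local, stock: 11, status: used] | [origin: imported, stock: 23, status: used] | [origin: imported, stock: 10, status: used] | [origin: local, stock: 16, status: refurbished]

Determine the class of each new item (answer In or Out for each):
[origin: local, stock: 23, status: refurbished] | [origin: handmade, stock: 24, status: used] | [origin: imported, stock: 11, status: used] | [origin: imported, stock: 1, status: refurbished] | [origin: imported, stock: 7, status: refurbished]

Out, In, Out, Out, Out

Rule: origin is handmade. This holds for each 'In' example and fails for each 'Out' one.
[origin: local, stock: 23, status: refurbished]: origin is local — fails this test, so Out. [origin: handmade, stock: 24, status: used]: origin is handmade — has this property, so In. [origin: imported, stock: 11, status: used]: origin is imported — fails this test, so Out. [origin: imported, stock: 1, status: refurbished]: origin is imported — fails this test, so Out. [origin: imported, stock: 7, status: refurbished]: origin is imported — fails this test, so Out.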